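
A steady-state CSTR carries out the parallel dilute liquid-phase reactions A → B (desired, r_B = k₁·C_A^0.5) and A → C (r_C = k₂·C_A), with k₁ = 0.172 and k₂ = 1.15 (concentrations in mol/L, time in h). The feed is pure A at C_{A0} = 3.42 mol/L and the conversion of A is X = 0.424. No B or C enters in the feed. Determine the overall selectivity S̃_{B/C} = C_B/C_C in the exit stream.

Exit C_A = C_{A0}(1−X) = 3.42×0.576 = 1.970 mol/L.
A CSTR operates uniformly at the exit composition, giving r_B = 0.2414 and r_C = 2.265 (each k·C_A^n at C_A = 1.970).
Overall selectivity = C_B/C_C = r_Bτ/(r_Cτ) = r_B/r_C = 0.107.

0.107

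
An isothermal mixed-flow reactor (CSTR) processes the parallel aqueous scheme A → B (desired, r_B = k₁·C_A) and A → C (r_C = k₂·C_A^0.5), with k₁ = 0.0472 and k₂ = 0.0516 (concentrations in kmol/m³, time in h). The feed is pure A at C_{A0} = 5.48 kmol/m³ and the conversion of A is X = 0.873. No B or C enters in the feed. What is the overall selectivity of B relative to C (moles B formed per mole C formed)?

Exit C_A = C_{A0}(1−X) = 5.48×0.127 = 0.6960 kmol/m³.
In a CSTR the entire volume is at exit conditions, so r_B = 0.0472×0.6960 = 0.03285 and r_C = 0.0516×0.6960^0.5 = 0.04305.
Overall selectivity = C_B/C_C = r_Bτ/(r_Cτ) = r_B/r_C = 0.763.

0.763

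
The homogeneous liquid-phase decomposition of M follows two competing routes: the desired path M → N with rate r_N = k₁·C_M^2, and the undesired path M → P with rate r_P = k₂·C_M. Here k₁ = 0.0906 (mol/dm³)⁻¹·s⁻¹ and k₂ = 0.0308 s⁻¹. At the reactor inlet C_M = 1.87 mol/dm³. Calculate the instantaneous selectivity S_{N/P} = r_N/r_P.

5.50

S_{N/P} = r_N/r_P = (k₁·C_M^2)/(k₂·C_M) = (k₁/k₂)·C_M.
= (0.0906×1.870^2) / (0.0308×1.870) = 0.3168/0.05760 = 5.50.
Since the desired path is higher order in M, keeping C_M high (PFR or concentrated feed) favours N.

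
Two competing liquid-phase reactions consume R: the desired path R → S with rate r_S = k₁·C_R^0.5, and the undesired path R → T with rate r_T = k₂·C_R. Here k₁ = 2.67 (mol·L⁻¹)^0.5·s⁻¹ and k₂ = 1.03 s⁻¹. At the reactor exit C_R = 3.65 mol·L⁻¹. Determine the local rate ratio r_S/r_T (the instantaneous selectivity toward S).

1.36

S_{S/T} = r_S/r_T = (k₁·C_R^0.5)/(k₂·C_R) = (k₁/k₂)·C_R^-0.5.
= (2.67×3.650^0.5) / (1.03×3.650) = 5.101/3.760 = 1.36.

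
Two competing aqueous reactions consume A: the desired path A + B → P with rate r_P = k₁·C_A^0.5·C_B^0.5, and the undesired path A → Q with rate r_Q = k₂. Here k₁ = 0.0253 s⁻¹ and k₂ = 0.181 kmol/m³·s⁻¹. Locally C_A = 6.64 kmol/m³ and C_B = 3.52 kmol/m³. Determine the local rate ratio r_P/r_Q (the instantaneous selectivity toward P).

S_{P/Q} = r_P/r_Q = (k₁·C_A^0.5·C_B^0.5)/(k₂) = (k₁/k₂)·C_A^0.5·C_B^0.5.
= (0.0253×6.640^0.5×3.520^0.5) / (0.181) = 0.1223/0.1810 = 0.676.

0.676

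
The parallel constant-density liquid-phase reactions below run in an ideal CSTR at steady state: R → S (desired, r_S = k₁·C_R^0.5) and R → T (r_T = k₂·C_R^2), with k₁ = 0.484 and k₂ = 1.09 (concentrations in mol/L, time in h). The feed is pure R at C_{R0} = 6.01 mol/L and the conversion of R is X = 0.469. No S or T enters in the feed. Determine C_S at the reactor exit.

Exit C_R = C_{R0}(1−X) = 6.01×0.531 = 3.191 mol/L.
A CSTR operates uniformly at the exit composition, giving r_S = 0.8646 and r_T = 11.10 (each k·C_R^n at C_R = 3.191).
Fraction of consumed R going to S: r_S/(r_S+r_T) = 0.07226.
C_S = 0.07226·C_{R0}·X = 0.07226×6.01×0.469 = 0.204 mol/L.

0.204 mol/L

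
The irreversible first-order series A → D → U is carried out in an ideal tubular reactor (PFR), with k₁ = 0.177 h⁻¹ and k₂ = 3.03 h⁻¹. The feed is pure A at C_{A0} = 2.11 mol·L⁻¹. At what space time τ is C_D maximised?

Setting dC_D/dτ = 0 gives τ_opt = ln(k₂/k₁)/(k₂−k₁).
= ln(3.03/0.177)/(3.03−0.177) = ln(17.12)/2.853 = 2.840/2.853 = 0.996 h.

0.996 h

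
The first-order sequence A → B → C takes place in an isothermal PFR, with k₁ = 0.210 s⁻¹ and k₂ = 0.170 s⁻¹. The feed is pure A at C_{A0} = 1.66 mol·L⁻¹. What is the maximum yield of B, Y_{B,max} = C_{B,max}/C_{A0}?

0.407

At the optimum, C_{B,max}/C_{A0} = (k₁/k₂)^[k₂/(k₂−k₁)].
= (0.210/0.170)^(0.170/(0.170−0.210)) = (1.235)^(-4.250) = 0.4074.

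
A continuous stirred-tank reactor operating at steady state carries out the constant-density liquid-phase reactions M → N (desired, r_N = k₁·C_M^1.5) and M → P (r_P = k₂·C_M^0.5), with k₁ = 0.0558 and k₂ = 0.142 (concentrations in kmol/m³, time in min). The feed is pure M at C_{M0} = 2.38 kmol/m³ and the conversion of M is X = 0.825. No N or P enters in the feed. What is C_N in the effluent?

Exit C_M = C_{M0}(1−X) = 2.38×0.175 = 0.4165 kmol/m³.
A CSTR operates uniformly at the exit composition, giving r_N = 0.01500 and r_P = 0.09164 (each k·C_M^n at C_M = 0.4165).
Fraction of consumed M going to N: r_N/(r_N+r_P) = 0.1406.
C_N = 0.1406·C_{M0}·X = 0.1406×2.38×0.825 = 0.276 kmol/m³.

0.276 kmol/m³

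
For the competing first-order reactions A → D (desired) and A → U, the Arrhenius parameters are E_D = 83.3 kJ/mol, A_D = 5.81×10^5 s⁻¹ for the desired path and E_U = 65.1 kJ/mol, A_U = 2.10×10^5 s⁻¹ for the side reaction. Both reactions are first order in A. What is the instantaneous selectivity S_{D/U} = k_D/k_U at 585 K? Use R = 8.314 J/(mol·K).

Since both paths have the same order in A, the concentration cancels and S_{D/U} = k_D/k_U = (A_D/A_U)·exp[(E_U−E_D)/(RT)].
(E_U−E_D)/(RT) = (65.1−83.3)×10³/(8.314×585) = -18200/4864 = -3.742.
k_D/k_U = (5.81×10^5/2.10×10^5)·exp(-3.742) = 2.767 × 0.02371 = 0.0656.
Since E_D > E_U, raising the temperature improves selectivity toward D.

0.0656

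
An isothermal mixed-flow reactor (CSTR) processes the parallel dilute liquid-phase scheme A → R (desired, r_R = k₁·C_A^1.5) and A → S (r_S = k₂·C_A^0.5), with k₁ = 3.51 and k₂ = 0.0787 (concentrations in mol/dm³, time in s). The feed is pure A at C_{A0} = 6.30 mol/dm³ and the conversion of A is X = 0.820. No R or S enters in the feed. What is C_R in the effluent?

5.07 mol/dm³

Exit C_A = C_{A0}(1−X) = 6.30×0.180 = 1.134 mol/dm³.
Rates in a CSTR are evaluated at the outlet concentration: r_R = 3.51×1.134^1.5 = 4.239, r_S = 0.0787×1.134^0.5 = 0.08381.
Fraction of consumed A going to R: r_R/(r_R+r_S) = 0.9806.
C_R = 0.9806·C_{A0}·X = 0.9806×6.30×0.820 = 5.07 mol/dm³.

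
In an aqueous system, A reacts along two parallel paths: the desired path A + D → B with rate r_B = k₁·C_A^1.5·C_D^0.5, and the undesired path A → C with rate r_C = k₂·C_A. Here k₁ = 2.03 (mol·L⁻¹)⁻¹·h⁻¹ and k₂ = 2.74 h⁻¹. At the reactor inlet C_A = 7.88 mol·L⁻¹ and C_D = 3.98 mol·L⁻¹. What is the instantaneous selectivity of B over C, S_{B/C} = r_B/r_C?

4.15

S_{B/C} = r_B/r_C = (k₁·C_A^1.5·C_D^0.5)/(k₂·C_A) = (k₁/k₂)·C_A^0.5·C_D^0.5.
= (2.03×7.880^1.5×3.980^0.5) / (2.74×7.880) = 89.58/21.59 = 4.15.
Since the desired path is higher order in A, keeping C_A high (PFR or concentrated feed) favours B.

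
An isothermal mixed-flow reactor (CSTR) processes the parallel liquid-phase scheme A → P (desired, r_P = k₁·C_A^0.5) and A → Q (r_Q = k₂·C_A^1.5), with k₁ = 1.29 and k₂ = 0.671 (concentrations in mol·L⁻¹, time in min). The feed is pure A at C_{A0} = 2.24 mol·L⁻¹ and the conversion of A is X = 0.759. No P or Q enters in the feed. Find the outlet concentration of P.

Exit C_A = C_{A0}(1−X) = 2.24×0.241 = 0.5398 mol·L⁻¹.
In a CSTR the entire volume is at exit conditions, so r_P = 1.29×0.5398^0.5 = 0.9478 and r_Q = 0.671×0.5398^1.5 = 0.2661.
Fraction of consumed A going to P: r_P/(r_P+r_Q) = 0.7808.
C_P = 0.7808·C_{A0}·X = 0.7808×2.24×0.759 = 1.33 mol·L⁻¹.

1.33 mol·L⁻¹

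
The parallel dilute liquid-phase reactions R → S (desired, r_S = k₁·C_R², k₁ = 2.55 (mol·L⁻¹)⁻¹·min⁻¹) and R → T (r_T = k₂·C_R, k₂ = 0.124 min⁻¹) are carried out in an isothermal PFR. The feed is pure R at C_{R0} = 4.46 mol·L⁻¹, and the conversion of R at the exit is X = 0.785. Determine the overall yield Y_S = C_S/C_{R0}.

0.769

C_R = C_{R0}(1−X) = 0.9589 mol·L⁻¹.
Along a PFR/batch, dC_T/dC_R = −r_T/(r_S+r_T) = −k₂/(k₂+k₁·C_R).
Integrating from C_{R0} to C_R: C_T = (0.124/2.55)·ln[(0.124+2.55·4.46)/(0.124+2.55·0.959)] = 0.04863·ln(11.50/2.569) = 0.07287 mol·L⁻¹.
Then C_S = (C_{R0}−C_R) − C_T = 3.501 − 0.07287 = 3.428 mol·L⁻¹.
Y_S = C_S/C_{R0} = 3.428/4.46 = 0.769.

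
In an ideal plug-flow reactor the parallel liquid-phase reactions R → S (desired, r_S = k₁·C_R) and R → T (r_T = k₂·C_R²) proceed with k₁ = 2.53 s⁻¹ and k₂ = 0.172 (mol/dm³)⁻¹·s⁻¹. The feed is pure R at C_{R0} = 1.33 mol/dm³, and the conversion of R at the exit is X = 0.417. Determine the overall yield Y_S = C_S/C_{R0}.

C_R = C_{R0}(1−X) = 0.7754 mol/dm³.
Along a PFR/batch, dC_S/dC_R = −r_S/(r_S+r_T) = −k₁/(k₁+k₂·C_R).
Integrating from C_{R0} to C_R: C_S = (2.53/0.172)·ln[(2.53+0.172·1.33)/(2.53+0.172·0.775)] = 14.71·ln(2.759/2.663) = 0.5176 mol/dm³.
Y_S = C_S/C_{R0} = 0.5176/1.33 = 0.389.

0.389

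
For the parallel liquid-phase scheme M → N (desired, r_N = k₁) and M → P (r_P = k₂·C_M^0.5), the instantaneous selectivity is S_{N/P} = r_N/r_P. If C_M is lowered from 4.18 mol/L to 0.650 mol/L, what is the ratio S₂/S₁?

2.54

S_{N/P} = (k₁/k₂)·C_M^-0.5, so S₂/S₁ = (C_{M,2}/C_{M,1})^-0.5.
= (0.650/4.18)^(-0.5) = (0.1555)^(-0.5) = 2.54.
Selectivity toward N rises as C_M falls — low-concentration operation is favoured.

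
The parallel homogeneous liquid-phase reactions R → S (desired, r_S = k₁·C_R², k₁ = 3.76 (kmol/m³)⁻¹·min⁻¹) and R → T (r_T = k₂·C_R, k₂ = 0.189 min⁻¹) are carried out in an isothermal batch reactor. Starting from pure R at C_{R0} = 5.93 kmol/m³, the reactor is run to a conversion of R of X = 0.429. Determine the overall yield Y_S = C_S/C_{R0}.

C_R = C_{R0}(1−X) = 3.386 kmol/m³.
Along a PFR/batch, dC_T/dC_R = −r_T/(r_S+r_T) = −k₂/(k₂+k₁·C_R).
Integrating from C_{R0} to C_R: C_T = (0.189/3.76)·ln[(0.189+3.76·5.93)/(0.189+3.76·3.39)] = 0.05027·ln(22.49/12.92) = 0.02785 kmol/m³.
Then C_S = (C_{R0}−C_R) − C_T = 2.544 − 0.02785 = 2.516 kmol/m³.
Y_S = C_S/C_{R0} = 2.516/5.93 = 0.424.

0.424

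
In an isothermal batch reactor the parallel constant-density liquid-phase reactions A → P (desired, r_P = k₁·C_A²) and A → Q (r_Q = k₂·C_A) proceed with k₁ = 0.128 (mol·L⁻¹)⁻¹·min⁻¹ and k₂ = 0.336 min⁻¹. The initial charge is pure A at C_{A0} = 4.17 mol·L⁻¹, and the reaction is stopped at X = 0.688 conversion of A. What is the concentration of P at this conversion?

C_A = C_{A0}(1−X) = 1.301 mol·L⁻¹.
Along a PFR/batch, dC_Q/dC_A = −r_Q/(r_P+r_Q) = −k₂/(k₂+k₁·C_A).
Integrating from C_{A0} to C_A: C_Q = (0.336/0.128)·ln[(0.336+0.128·4.17)/(0.336+0.128·1.30)] = 2.625·ln(0.8698/0.5025) = 1.440 mol·L⁻¹.
Then C_P = (C_{A0}−C_A) − C_Q = 2.869 − 1.440 = 1.429 mol·L⁻¹.

1.43 mol·L⁻¹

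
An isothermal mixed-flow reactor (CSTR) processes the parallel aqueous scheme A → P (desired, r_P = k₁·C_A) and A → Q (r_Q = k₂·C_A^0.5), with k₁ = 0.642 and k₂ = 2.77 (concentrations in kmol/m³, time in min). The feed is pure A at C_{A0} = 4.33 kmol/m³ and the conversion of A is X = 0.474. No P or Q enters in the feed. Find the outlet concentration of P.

0.532 kmol/m³

Exit C_A = C_{A0}(1−X) = 4.33×0.526 = 2.278 kmol/m³.
Rates in a CSTR are evaluated at the outlet concentration: r_P = 0.642×2.278 = 1.462, r_Q = 2.77×2.278^0.5 = 4.180.
Fraction of consumed A going to P: r_P/(r_P+r_Q) = 0.2591.
C_P = 0.2591·C_{A0}·X = 0.2591×4.33×0.474 = 0.532 kmol/m³.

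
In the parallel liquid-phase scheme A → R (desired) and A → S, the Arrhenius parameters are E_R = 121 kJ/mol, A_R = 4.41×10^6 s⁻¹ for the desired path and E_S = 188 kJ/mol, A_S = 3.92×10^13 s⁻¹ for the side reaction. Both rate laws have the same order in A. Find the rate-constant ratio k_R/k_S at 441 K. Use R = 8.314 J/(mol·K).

k_R/k_S = (A_R/A_S)·exp[−(E_R−E_S)/(RT)] = (A_R/A_S)·exp[(E_S−E_R)/(RT)].
(E_S−E_R)/(RT) = (188−121)×10³/(8.314×441) = 67000/3666 = 18.27.
k_R/k_S = (4.41×10^6/3.92×10^13)·exp(18.27) = 1.125×10^-7 × 8.633×10^7 = 9.71.
Since E_R < E_S, lowering the temperature improves selectivity toward R.

9.71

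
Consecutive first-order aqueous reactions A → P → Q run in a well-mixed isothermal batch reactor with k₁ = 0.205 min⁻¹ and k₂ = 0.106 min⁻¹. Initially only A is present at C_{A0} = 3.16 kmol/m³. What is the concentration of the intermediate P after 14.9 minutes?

1.04 kmol/m³

For first-order series with pure A initially, C_P(t) = k₁C_{A0}/(k₂−k₁)·(e^(−k₁t) − e^(−k₂t)).
e^(−k₁t) = e^(−0.205×14.9) = e^(−3.054) = 0.04715; e^(−k₂t) = e^(−1.579) = 0.2061.
C_P = 0.205×3.16/(0.106−0.205) × (0.04715−0.2061) = (-6.543)×(-0.1590) = 1.040 kmol/m³.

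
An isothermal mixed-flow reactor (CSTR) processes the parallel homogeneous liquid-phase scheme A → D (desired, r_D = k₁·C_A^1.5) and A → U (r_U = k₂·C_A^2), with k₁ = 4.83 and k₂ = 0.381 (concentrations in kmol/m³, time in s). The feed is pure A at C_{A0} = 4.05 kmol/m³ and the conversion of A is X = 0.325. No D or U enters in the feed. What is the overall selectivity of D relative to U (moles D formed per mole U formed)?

7.67

Exit C_A = C_{A0}(1−X) = 4.05×0.675 = 2.734 kmol/m³.
In a CSTR the entire volume is at exit conditions, so r_D = 4.83×2.734^1.5 = 21.83 and r_U = 0.381×2.734^2 = 2.847.
Overall selectivity = C_D/C_U = r_Dτ/(r_Uτ) = r_D/r_U = 7.67.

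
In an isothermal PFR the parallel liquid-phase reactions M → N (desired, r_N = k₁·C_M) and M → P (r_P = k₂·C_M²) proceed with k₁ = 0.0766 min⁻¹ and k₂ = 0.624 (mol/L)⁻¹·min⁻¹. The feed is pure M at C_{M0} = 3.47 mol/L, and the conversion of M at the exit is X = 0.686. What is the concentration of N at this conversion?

0.133 mol/L

C_M = C_{M0}(1−X) = 1.090 mol/L.
Along a PFR/batch, dC_N/dC_M = −r_N/(r_N+r_P) = −k₁/(k₁+k₂·C_M).
Integrating from C_{M0} to C_M: C_N = (0.0766/0.624)·ln[(0.0766+0.624·3.47)/(0.0766+0.624·1.09)] = 0.1228·ln(2.242/0.7565) = 0.1334 mol/L.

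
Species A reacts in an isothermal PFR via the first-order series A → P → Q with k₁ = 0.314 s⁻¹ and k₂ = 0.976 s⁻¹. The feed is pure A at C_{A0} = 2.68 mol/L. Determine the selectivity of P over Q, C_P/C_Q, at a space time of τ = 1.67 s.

Solving the coupled first-order balances gives C_P(τ) = [k₁/(k₂−k₁)]·C_{A0}·(e^(−k₁τ) − e^(−k₂τ)).
e^(−k₁τ) = e^(−0.314×1.67) = e^(−0.5244) = 0.5919; e^(−k₂τ) = e^(−1.630) = 0.1959.
C_P = 0.314×2.68/(0.976−0.314) × (0.5919−0.1959) = 1.271×0.3960 = 0.5034 mol/L.
C_A = C_{A0}e^(−k₁τ) = 1.586 mol/L, so C_Q = C_{A0}−C_A−C_P = 0.5903 mol/L; C_P/C_Q = 0.853.

0.853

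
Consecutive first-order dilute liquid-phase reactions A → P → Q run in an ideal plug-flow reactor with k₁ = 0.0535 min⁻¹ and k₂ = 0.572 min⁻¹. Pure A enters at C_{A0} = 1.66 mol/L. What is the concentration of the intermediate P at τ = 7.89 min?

0.110 mol/L

Solving the coupled first-order balances gives C_P(τ) = [k₁/(k₂−k₁)]·C_{A0}·(e^(−k₁τ) − e^(−k₂τ)).
e^(−k₁τ) = e^(−0.0535×7.89) = e^(−0.4221) = 0.6557; e^(−k₂τ) = e^(−4.513) = 0.01096.
C_P = 0.0535×1.66/(0.572−0.0535) × (0.6557−0.01096) = 0.1713×0.6447 = 0.1104 mol/L.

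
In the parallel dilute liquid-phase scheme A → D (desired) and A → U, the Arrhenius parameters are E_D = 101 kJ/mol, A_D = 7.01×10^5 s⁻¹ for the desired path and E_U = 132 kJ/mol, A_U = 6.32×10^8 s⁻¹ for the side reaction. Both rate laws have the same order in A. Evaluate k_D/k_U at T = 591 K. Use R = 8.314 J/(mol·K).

0.610

Since both paths have the same order in A, the concentration cancels and S_{D/U} = k_D/k_U = (A_D/A_U)·exp[(E_U−E_D)/(RT)].
(E_U−E_D)/(RT) = (132−101)×10³/(8.314×591) = 31000/4914 = 6.309.
k_D/k_U = (7.01×10^5/6.32×10^8)·exp(6.309) = 0.001109 × 549.5 = 0.610.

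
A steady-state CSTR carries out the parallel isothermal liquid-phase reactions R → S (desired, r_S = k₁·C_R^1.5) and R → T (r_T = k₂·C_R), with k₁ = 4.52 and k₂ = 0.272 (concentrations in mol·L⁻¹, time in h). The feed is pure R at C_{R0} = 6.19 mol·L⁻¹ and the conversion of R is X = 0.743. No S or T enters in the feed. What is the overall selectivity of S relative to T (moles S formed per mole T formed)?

21.0

Exit C_R = C_{R0}(1−X) = 6.19×0.257 = 1.591 mol·L⁻¹.
In a CSTR the entire volume is at exit conditions, so r_S = 4.52×1.591^1.5 = 9.069 and r_T = 0.272×1.591 = 0.4327.
Overall selectivity = C_S/C_T = r_Sτ/(r_Tτ) = r_S/r_T = 21.0.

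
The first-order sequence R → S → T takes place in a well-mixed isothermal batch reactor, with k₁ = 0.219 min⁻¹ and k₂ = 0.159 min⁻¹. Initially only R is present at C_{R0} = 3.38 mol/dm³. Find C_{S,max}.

At the optimum, C_{S,max}/C_{R0} = (k₁/k₂)^[k₂/(k₂−k₁)].
= (0.219/0.159)^(0.159/(0.159−0.219)) = (1.377)^(-2.650) = 0.4281.
C_{S,max} = 0.4281×3.38 = 1.45 mol/dm³.

1.45 mol/dm³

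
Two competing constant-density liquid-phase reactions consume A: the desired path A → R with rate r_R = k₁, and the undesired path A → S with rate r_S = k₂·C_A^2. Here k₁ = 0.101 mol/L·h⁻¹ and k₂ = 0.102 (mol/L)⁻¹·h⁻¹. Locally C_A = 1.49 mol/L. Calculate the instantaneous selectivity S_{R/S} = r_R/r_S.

0.446

S_{R/S} = r_R/r_S = (k₁)/(k₂·C_A^2) = (k₁/k₂)·C_A^-2.
= (0.101) / (0.102×1.490^2) = 0.1010/0.2265 = 0.446.
The undesired path is higher order in A, so low C_A (CSTR or dilute feed) favours R.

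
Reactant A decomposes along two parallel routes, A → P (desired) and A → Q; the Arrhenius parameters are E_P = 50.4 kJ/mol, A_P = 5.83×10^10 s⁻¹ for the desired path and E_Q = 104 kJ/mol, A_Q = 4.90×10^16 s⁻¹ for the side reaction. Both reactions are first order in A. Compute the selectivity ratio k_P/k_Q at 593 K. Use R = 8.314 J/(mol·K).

0.0627

Since both paths have the same order in A, the concentration cancels and S_{P/Q} = k_P/k_Q = (A_P/A_Q)·exp[(E_Q−E_P)/(RT)].
(E_Q−E_P)/(RT) = (104−50.4)×10³/(8.314×593) = 53600/4930 = 10.87.
k_P/k_Q = (5.83×10^10/4.90×10^16)·exp(10.87) = 1.190×10^-6 × 52668 = 0.0627.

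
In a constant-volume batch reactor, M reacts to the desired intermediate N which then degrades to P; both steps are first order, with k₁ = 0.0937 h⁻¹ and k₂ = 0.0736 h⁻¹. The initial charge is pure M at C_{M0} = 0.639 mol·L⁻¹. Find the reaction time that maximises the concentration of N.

Setting dC_N/dt = 0 gives t_opt = ln(k₂/k₁)/(k₂−k₁).
= ln(0.0736/0.0937)/(0.0736−0.0937) = ln(0.7855)/-0.02010 = -0.2415/-0.02010 = 12.0 h.

12.0 h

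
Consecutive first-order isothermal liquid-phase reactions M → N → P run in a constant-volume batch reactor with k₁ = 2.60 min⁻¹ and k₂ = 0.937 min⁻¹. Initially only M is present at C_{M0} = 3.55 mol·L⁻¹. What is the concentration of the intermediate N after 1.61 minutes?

For first-order series with pure M initially, C_N(t) = k₁C_{M0}/(k₂−k₁)·(e^(−k₁t) − e^(−k₂t)).
e^(−k₁t) = e^(−2.60×1.61) = e^(−4.186) = 0.01521; e^(−k₂t) = e^(−1.509) = 0.2212.
C_N = 2.60×3.55/(0.937−2.60) × (0.01521−0.2212) = (-5.550)×(-0.2060) = 1.143 mol·L⁻¹.

1.14 mol·L⁻¹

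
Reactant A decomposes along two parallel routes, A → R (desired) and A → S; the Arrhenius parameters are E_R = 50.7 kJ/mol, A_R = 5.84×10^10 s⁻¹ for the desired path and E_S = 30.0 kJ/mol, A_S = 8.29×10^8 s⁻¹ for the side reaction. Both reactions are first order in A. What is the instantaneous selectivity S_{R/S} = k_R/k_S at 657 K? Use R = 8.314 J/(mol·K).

1.59

Since both paths have the same order in A, the concentration cancels and S_{R/S} = k_R/k_S = (A_R/A_S)·exp[(E_S−E_R)/(RT)].
(E_S−E_R)/(RT) = (30.0−50.7)×10³/(8.314×657) = -20700/5462 = -3.790.
k_R/k_S = (5.84×10^10/8.29×10^8)·exp(-3.790) = 70.45 × 0.02260 = 1.59.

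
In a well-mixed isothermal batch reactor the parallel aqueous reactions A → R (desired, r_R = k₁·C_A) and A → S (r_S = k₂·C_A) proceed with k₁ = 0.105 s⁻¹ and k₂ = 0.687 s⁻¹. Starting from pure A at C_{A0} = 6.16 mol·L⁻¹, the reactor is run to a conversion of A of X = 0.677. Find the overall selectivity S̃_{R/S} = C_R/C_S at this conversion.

C_A = C_{A0}(1−X) = 1.990 mol·L⁻¹.
Both paths are first order in A, so the instantaneous fraction to R is constant: dC_R/d(−C_A) = k₁/(k₁+k₂) = 0.1326.
C_R = 0.1326·(C_{A0}−C_A) = 0.1326×4.170 = 0.553 mol·L⁻¹.
C_S = (C_{A0}−C_A)−C_R = 3.617 mol·L⁻¹; S̃_{R/S} = 0.5529/3.617 = 0.153.

0.153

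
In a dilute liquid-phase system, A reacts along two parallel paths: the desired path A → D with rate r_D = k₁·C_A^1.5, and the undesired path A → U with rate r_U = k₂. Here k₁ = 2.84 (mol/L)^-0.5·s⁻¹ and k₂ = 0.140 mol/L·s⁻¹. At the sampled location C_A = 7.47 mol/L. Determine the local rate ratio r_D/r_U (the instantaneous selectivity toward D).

414

S_{D/U} = r_D/r_U = (k₁·C_A^1.5)/(k₂) = (k₁/k₂)·C_A^1.5.
= (2.84×7.470^1.5) / (0.140) = 57.98/0.1400 = 414.
Since the desired path is higher order in A, keeping C_A high (PFR or concentrated feed) favours D.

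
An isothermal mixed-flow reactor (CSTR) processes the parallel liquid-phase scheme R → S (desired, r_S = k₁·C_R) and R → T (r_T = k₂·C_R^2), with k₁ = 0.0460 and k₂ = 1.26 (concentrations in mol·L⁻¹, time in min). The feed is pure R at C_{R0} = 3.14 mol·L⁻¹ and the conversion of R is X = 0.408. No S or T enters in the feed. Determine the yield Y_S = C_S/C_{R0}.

Exit C_R = C_{R0}(1−X) = 3.14×0.592 = 1.859 mol·L⁻¹.
A CSTR operates uniformly at the exit composition, giving r_S = 0.08551 and r_T = 4.354 (each k·C_R^n at C_R = 1.859).
Fraction of consumed R going to S: r_S/(r_S+r_T) = 0.01926.
C_S = 0.01926·C_{R0}·X = 0.01926×3.14×0.408 = 0.0247 mol·L⁻¹; Y_S = C_S/C_{R0} = 0.00786.

0.00786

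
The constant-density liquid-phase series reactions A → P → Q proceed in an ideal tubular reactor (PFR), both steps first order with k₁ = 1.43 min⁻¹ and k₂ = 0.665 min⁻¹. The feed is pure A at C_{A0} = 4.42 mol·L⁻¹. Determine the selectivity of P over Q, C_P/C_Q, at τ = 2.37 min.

The intermediate concentration in a first-order A→B→C sequence is C_P = k₁C_{A0}(e^(−k₁τ) − e^(−k₂τ))/(k₂−k₁).
e^(−k₁τ) = e^(−1.43×2.37) = e^(−3.389) = 0.03374; e^(−k₂τ) = e^(−1.576) = 0.2068.
C_P = 1.43×4.42/(0.665−1.43) × (0.03374−0.2068) = (-8.262)×(-0.1731) = 1.430 mol·L⁻¹.
C_A = C_{A0}e^(−k₁τ) = 0.1491 mol·L⁻¹, so C_Q = C_{A0}−C_A−C_P = 2.841 mol·L⁻¹; C_P/C_Q = 0.503.

0.503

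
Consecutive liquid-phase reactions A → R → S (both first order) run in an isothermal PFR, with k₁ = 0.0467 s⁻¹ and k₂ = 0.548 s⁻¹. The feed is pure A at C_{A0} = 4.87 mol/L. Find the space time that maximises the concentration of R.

4.91 s

The intermediate peaks when r₁ = r₂, i.e. k₁e^(−k₁τ) = k₂e^(−k₂τ), giving τ_opt = ln(k₂/k₁)/(k₂−k₁).
= ln(0.548/0.0467)/(0.548−0.0467) = ln(11.73)/0.5013 = 2.463/0.5013 = 4.91 s.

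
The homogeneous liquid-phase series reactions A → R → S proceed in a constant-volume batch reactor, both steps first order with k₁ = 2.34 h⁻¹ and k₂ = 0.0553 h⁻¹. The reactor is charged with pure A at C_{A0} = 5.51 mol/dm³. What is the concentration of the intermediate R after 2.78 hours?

4.83 mol/dm³

Solving the coupled first-order balances gives C_R(t) = [k₁/(k₂−k₁)]·C_{A0}·(e^(−k₁t) − e^(−k₂t)).
e^(−k₁t) = e^(−2.34×2.78) = e^(−6.505) = 0.001496; e^(−k₂t) = e^(−0.1537) = 0.8575.
C_R = 2.34×5.51/(0.0553−2.34) × (0.001496−0.8575) = (-5.643)×(-0.8560) = 4.831 mol/dm³.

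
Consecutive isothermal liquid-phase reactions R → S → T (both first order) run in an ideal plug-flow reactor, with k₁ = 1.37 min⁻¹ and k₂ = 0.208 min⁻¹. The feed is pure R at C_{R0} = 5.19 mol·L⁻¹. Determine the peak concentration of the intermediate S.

3.70 mol·L⁻¹

Evaluating C_S at τ_opt = ln(k₂/k₁)/(k₂−k₁) gives C_{S,max}/C_{R0} = (k₁/k₂)^[k₂/(k₂−k₁)].
= (1.37/0.208)^(0.208/(0.208−1.37)) = (6.587)^(-0.1790) = 0.7136.
C_{S,max} = 0.7136×5.19 = 3.70 mol·L⁻¹.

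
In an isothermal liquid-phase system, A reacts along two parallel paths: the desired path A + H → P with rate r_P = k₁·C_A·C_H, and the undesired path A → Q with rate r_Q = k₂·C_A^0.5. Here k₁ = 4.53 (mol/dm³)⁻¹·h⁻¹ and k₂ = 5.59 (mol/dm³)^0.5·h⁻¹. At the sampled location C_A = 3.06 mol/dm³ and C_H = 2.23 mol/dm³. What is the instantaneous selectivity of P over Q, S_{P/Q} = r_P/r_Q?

3.16

S_{P/Q} = r_P/r_Q = (k₁·C_A·C_H)/(k₂·C_A^0.5) = (k₁/k₂)·C_A^0.5·C_H.
= (4.53×3.060×2.230) / (5.59×3.060^0.5) = 30.91/9.779 = 3.16.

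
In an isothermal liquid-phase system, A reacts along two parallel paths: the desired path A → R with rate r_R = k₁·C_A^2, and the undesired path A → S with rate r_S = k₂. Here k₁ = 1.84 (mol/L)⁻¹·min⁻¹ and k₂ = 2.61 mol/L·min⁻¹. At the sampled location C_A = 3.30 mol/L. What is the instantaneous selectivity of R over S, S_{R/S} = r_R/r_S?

7.68

S_{R/S} = r_R/r_S = (k₁·C_A^2)/(k₂) = (k₁/k₂)·C_A^2.
= (1.84×3.300^2) / (2.61) = 20.04/2.610 = 7.68.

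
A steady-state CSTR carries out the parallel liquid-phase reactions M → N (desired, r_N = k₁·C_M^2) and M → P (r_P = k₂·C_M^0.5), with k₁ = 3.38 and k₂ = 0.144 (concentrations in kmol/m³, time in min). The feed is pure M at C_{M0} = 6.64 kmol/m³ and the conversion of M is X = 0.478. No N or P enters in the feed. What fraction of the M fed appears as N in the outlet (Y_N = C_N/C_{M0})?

0.475

Exit C_M = C_{M0}(1−X) = 6.64×0.522 = 3.466 kmol/m³.
A CSTR operates uniformly at the exit composition, giving r_N = 40.61 and r_P = 0.2681 (each k·C_M^n at C_M = 3.466).
Fraction of consumed M going to N: r_N/(r_N+r_P) = 0.9934.
C_N = 0.9934·C_{M0}·X = 0.9934×6.64×0.478 = 3.15 kmol/m³; Y_N = C_N/C_{M0} = 0.475.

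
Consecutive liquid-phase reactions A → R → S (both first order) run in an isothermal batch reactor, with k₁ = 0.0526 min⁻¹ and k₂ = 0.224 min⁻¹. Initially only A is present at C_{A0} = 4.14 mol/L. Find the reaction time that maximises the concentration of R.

For first-order series the maximum of C_R occurs at t_opt = ln(k₂/k₁)/(k₂−k₁).
= ln(0.224/0.0526)/(0.224−0.0526) = ln(4.259)/0.1714 = 1.449/0.1714 = 8.45 min.

8.45 min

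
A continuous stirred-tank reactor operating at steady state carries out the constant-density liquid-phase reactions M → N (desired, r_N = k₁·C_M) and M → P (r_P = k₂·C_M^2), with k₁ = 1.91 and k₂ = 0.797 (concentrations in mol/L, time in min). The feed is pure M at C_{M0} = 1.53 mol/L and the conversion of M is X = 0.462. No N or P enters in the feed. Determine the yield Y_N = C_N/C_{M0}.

0.344

Exit C_M = C_{M0}(1−X) = 1.53×0.538 = 0.8231 mol/L.
In a CSTR the entire volume is at exit conditions, so r_N = 1.91×0.8231 = 1.572 and r_P = 0.797×0.8231^2 = 0.5400.
Fraction of consumed M going to N: r_N/(r_N+r_P) = 0.7443.
C_N = 0.7443·C_{M0}·X = 0.7443×1.53×0.462 = 0.526 mol/L; Y_N = C_N/C_{M0} = 0.344.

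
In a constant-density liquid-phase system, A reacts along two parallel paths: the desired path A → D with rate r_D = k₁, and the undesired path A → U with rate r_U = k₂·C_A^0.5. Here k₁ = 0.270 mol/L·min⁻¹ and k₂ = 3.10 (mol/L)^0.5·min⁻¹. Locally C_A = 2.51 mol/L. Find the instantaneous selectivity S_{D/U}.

0.0550

S_{D/U} = r_D/r_U = (k₁)/(k₂·C_A^0.5) = (k₁/k₂)·C_A^-0.5.
= (0.270) / (3.10×2.510^0.5) = 0.2700/4.911 = 0.0550.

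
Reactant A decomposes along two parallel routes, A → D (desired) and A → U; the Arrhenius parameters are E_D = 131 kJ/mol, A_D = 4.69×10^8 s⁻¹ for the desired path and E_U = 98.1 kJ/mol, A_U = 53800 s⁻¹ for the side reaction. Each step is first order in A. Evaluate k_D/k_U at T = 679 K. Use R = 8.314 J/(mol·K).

25.7

k_D/k_U = (A_D/A_U)·exp[−(E_D−E_U)/(RT)] = (A_D/A_U)·exp[(E_U−E_D)/(RT)].
(E_U−E_D)/(RT) = (98.1−131)×10³/(8.314×679) = -32900/5645 = -5.828.
k_D/k_U = (4.69×10^8/53800)·exp(-5.828) = 8717 × 0.002944 = 25.7.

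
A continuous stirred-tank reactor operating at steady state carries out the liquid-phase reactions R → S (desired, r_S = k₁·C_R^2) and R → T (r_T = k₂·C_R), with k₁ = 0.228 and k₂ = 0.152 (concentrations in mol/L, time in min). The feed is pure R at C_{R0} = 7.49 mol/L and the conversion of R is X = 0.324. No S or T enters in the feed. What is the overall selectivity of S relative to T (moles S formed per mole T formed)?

7.59

Exit C_R = C_{R0}(1−X) = 7.49×0.676 = 5.063 mol/L.
Rates in a CSTR are evaluated at the outlet concentration: r_S = 0.228×5.063^2 = 5.845, r_T = 0.152×5.063 = 0.7696.
Overall selectivity = C_S/C_T = r_Sτ/(r_Tτ) = r_S/r_T = 7.59.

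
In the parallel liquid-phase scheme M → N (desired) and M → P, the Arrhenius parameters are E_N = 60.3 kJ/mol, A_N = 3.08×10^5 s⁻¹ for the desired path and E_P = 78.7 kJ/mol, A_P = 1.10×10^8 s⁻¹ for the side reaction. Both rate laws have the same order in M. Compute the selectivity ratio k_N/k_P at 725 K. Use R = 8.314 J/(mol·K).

0.0593

k_N/k_P = (A_N/A_P)·exp[−(E_N−E_P)/(RT)] = (A_N/A_P)·exp[(E_P−E_N)/(RT)].
(E_P−E_N)/(RT) = (78.7−60.3)×10³/(8.314×725) = 18400/6028 = 3.053.
k_N/k_P = (3.08×10^5/1.10×10^8)·exp(3.053) = 0.002800 × 21.17 = 0.0593.
Since E_N < E_P, lowering the temperature improves selectivity toward N.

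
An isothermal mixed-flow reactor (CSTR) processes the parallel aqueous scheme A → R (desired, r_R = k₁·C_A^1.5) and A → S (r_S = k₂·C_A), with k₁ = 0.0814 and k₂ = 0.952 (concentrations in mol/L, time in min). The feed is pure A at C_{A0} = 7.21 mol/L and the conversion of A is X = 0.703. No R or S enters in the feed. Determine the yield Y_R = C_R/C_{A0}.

0.0782

Exit C_A = C_{A0}(1−X) = 7.21×0.297 = 2.141 mol/L.
A CSTR operates uniformly at the exit composition, giving r_R = 0.2551 and r_S = 2.039 (each k·C_A^n at C_A = 2.141).
Fraction of consumed A going to R: r_R/(r_R+r_S) = 0.1112.
C_R = 0.1112·C_{A0}·X = 0.1112×7.21×0.703 = 0.564 mol/L; Y_R = C_R/C_{A0} = 0.0782.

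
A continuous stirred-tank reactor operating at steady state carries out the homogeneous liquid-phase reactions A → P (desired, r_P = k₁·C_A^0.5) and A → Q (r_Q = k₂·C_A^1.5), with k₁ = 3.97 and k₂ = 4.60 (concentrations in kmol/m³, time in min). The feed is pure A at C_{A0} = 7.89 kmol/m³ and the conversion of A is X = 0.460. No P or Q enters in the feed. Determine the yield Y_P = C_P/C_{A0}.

0.0775

Exit C_A = C_{A0}(1−X) = 7.89×0.540 = 4.261 kmol/m³.
A CSTR operates uniformly at the exit composition, giving r_P = 8.195 and r_Q = 40.45 (each k·C_A^n at C_A = 4.261).
Fraction of consumed A going to P: r_P/(r_P+r_Q) = 0.1684.
C_P = 0.1684·C_{A0}·X = 0.1684×7.89×0.460 = 0.611 kmol/m³; Y_P = C_P/C_{A0} = 0.0775.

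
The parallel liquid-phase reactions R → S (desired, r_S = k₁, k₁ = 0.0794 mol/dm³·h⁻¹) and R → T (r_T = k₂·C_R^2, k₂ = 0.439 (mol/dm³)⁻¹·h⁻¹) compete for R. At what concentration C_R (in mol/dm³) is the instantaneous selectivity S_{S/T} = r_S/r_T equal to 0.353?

S_{S/T} = (k₁/k₂)·C_R^-2 ⇒ C_R = (S·k₂/k₁)^(-0.5).
= (0.353×0.439/0.0794)^(-0.5) = (1.952)^(-0.5) = 0.716 mol/dm³.

0.716 mol/dm³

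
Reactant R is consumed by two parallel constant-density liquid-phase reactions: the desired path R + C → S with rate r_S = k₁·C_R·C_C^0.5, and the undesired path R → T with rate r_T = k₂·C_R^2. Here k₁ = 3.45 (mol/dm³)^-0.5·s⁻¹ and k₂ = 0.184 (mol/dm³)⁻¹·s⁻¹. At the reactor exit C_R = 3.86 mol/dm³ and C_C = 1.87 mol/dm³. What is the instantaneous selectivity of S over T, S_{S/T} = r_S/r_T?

6.64

S_{S/T} = r_S/r_T = (k₁·C_R·C_C^0.5)/(k₂·C_R^2) = (k₁/k₂)·C_R⁻¹·C_C^0.5.
= (3.45×3.860×1.870^0.5) / (0.184×3.860^2) = 18.21/2.742 = 6.64.
The undesired path is higher order in R, so low C_R (CSTR or dilute feed) favours S.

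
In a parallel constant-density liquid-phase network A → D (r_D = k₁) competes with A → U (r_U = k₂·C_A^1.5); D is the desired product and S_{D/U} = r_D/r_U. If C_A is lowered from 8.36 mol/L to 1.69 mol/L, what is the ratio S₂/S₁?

11.0

S_{D/U} = (k₁/k₂)·C_A^-1.5, so S₂/S₁ = (C_{A,2}/C_{A,1})^-1.5.
= (1.69/8.36)^(-1.5) = (0.2022)^(-1.5) = 11.0.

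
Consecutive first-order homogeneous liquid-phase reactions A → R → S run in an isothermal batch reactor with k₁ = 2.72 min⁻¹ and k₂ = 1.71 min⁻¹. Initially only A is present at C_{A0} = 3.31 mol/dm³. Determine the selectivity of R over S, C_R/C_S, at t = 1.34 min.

The intermediate concentration in a first-order A→B→C sequence is C_R = k₁C_{A0}(e^(−k₁t) − e^(−k₂t))/(k₂−k₁).
e^(−k₁t) = e^(−2.72×1.34) = e^(−3.645) = 0.02613; e^(−k₂t) = e^(−2.291) = 0.1011.
C_R = 2.72×3.31/(1.71−2.72) × (0.02613−0.1011) = (-8.914)×(-0.07500) = 0.6685 mol/dm³.
C_A = C_{A0}e^(−k₁t) = 0.08648 mol/dm³, so C_S = C_{A0}−C_A−C_R = 2.555 mol/dm³; C_R/C_S = 0.262.

0.262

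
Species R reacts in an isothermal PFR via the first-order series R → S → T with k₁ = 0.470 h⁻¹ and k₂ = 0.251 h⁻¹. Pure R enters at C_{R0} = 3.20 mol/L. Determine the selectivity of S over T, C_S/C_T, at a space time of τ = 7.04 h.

For first-order series with pure R initially, C_S(τ) = k₁C_{R0}/(k₂−k₁)·(e^(−k₁τ) − e^(−k₂τ)).
e^(−k₁τ) = e^(−0.470×7.04) = e^(−3.309) = 0.03656; e^(−k₂τ) = e^(−1.767) = 0.1708.
C_S = 0.470×3.20/(0.251−0.470) × (0.03656−0.1708) = (-6.868)×(-0.1343) = 0.9222 mol/L.
C_R = C_{R0}e^(−k₁τ) = 0.1170 mol/L, so C_T = C_{R0}−C_R−C_S = 2.161 mol/L; C_S/C_T = 0.427.

0.427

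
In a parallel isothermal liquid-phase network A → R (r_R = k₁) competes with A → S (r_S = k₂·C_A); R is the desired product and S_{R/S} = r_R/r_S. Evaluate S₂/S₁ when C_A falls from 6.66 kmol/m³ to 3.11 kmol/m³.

2.14

S_{R/S} = (k₁/k₂)·C_A⁻¹, so S₂/S₁ = (C_{A,2}/C_{A,1})⁻¹.
= 6.66/3.11 = 2.14.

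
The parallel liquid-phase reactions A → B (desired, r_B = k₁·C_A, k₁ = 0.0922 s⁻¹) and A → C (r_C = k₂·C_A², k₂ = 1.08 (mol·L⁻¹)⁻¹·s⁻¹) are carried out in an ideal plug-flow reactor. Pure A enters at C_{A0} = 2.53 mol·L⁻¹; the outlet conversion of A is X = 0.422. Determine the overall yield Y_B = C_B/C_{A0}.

0.0177

C_A = C_{A0}(1−X) = 1.462 mol·L⁻¹.
Along a PFR/batch, dC_B/dC_A = −r_B/(r_B+r_C) = −k₁/(k₁+k₂·C_A).
Integrating from C_{A0} to C_A: C_B = (0.0922/1.08)·ln[(0.0922+1.08·2.53)/(0.0922+1.08·1.46)] = 0.08537·ln(2.825/1.672) = 0.04479 mol·L⁻¹.
Y_B = C_B/C_{A0} = 0.04479/2.53 = 0.0177.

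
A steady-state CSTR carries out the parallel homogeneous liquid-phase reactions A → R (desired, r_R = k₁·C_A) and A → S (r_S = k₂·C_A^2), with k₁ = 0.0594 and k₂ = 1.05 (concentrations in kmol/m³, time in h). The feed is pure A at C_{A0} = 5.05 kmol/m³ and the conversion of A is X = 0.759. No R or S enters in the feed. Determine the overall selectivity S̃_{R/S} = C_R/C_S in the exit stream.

0.0465

Exit C_A = C_{A0}(1−X) = 5.05×0.241 = 1.217 kmol/m³.
A CSTR operates uniformly at the exit composition, giving r_R = 0.07229 and r_S = 1.555 (each k·C_A^n at C_A = 1.217).
Overall selectivity = C_R/C_S = r_Rτ/(r_Sτ) = r_R/r_S = 0.0465.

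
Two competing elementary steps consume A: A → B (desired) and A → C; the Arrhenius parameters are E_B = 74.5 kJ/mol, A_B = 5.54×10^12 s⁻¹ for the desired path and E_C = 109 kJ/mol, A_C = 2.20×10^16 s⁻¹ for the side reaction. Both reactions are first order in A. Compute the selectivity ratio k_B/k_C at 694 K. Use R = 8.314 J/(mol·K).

With equal orders, S_{B/C} = k_B/k_C = (A_B/A_C)·exp[(E_C−E_B)/(RT)].
(E_C−E_B)/(RT) = (109−74.5)×10³/(8.314×694) = 34500/5770 = 5.979.
k_B/k_C = (5.54×10^12/2.20×10^16)·exp(5.979) = 2.518×10^-4 × 395.2 = 0.0995.
Since E_B < E_C, lowering the temperature improves selectivity toward B.

0.0995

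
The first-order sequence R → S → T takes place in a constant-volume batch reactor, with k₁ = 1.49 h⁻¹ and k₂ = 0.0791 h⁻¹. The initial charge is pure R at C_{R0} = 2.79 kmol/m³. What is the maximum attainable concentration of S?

At the optimum, C_{S,max}/C_{R0} = (k₁/k₂)^[k₂/(k₂−k₁)].
= (1.49/0.0791)^(0.0791/(0.0791−1.49)) = (18.84)^(-0.05606) = 0.8482.
C_{S,max} = 0.8482×2.79 = 2.37 kmol/m³.

2.37 kmol/m³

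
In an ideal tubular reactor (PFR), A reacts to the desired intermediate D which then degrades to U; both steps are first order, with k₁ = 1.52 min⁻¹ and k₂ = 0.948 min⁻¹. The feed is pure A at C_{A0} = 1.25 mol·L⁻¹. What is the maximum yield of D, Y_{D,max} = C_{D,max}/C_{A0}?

0.457

Evaluating C_D at τ_opt = ln(k₂/k₁)/(k₂−k₁) gives C_{D,max}/C_{A0} = (k₁/k₂)^[k₂/(k₂−k₁)].
= (1.52/0.948)^(0.948/(0.948−1.52)) = (1.603)^(-1.657) = 0.4573.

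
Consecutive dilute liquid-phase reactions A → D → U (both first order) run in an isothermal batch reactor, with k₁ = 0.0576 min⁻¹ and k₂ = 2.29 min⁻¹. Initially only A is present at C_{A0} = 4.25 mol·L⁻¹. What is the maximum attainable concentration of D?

0.0972 mol·L⁻¹

At the optimum, C_{D,max}/C_{A0} = (k₁/k₂)^[k₂/(k₂−k₁)].
= (0.0576/2.29)^(2.29/(2.29−0.0576)) = (0.02515)^(1.026) = 0.02287.
C_{D,max} = 0.02287×4.25 = 0.0972 mol·L⁻¹.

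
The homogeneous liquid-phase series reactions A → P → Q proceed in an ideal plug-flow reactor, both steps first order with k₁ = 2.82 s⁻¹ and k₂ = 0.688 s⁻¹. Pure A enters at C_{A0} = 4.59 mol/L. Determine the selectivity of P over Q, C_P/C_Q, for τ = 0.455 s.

4.91

Solving the coupled first-order balances gives C_P(τ) = [k₁/(k₂−k₁)]·C_{A0}·(e^(−k₁τ) − e^(−k₂τ)).
e^(−k₁τ) = e^(−2.82×0.455) = e^(−1.283) = 0.2772; e^(−k₂τ) = e^(−0.3130) = 0.7312.
C_P = 2.82×4.59/(0.688−2.82) × (0.2772−0.7312) = (-6.071)×(-0.4540) = 2.757 mol/L.
C_A = C_{A0}e^(−k₁τ) = 1.272 mol/L, so C_Q = C_{A0}−C_A−C_P = 0.5612 mol/L; C_P/C_Q = 4.91.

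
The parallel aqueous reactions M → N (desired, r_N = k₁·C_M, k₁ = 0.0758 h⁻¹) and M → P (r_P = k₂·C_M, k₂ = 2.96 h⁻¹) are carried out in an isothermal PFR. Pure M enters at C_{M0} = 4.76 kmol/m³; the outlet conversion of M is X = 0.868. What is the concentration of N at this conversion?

0.103 kmol/m³

C_M = C_{M0}(1−X) = 0.6283 kmol/m³.
Both paths are first order in M, so the instantaneous fraction to N is constant: dC_N/d(−C_M) = k₁/(k₁+k₂) = 0.02497.
C_N = 0.02497·(C_{M0}−C_M) = 0.02497×4.132 = 0.103 kmol/m³.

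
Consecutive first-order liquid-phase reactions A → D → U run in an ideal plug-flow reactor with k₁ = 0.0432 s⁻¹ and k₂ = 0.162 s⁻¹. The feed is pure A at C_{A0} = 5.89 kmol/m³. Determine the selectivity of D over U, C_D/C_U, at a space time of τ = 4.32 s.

The intermediate concentration in a first-order A→B→C sequence is C_D = k₁C_{A0}(e^(−k₁τ) − e^(−k₂τ))/(k₂−k₁).
e^(−k₁τ) = e^(−0.0432×4.32) = e^(−0.1866) = 0.8298; e^(−k₂τ) = e^(−0.6998) = 0.4967.
C_D = 0.0432×5.89/(0.162−0.0432) × (0.8298−0.4967) = 2.142×0.3331 = 0.7134 kmol/m³.
C_A = C_{A0}e^(−k₁τ) = 4.887 kmol/m³, so C_U = C_{A0}−C_A−C_D = 0.2893 kmol/m³; C_D/C_U = 2.47.

2.47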